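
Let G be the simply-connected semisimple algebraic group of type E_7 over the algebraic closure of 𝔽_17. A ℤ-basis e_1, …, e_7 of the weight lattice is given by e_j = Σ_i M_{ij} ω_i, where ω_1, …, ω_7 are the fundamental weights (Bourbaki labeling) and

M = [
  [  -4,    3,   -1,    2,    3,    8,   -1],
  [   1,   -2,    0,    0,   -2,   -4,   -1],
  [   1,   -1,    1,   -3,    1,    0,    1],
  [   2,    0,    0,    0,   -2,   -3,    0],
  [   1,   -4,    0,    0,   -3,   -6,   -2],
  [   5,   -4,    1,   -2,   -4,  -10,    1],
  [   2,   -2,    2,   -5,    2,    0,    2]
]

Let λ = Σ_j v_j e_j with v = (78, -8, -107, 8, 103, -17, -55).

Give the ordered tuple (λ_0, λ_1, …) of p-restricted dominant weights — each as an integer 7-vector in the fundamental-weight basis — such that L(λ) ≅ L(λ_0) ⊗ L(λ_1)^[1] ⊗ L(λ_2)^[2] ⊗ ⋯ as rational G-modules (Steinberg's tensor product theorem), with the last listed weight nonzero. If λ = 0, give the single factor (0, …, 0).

Compute c_i = Σ_j M_{ij} v_j with v = (78, -8, -107, 8, 103, -17, -55):
  c_1 = (-4)·(78) + (3)·(-8) + (-1)·(-107) + 2·8 + 3·103 + (8)·(-17) + (-1)·(-55) = 15
  c_2 = 1·78 + (-2)·(-8) + (0)·(-107) + 0·8 + (-2)·(103) + (-4)·(-17) + (-1)·(-55) = 11
  c_3 = 1·78 + (-1)·(-8) + (1)·(-107) + (-3)·(8) + 1·103 + (0)·(-17) + (1)·(-55) = 3
  c_4 = 2·78 + (0)·(-8) + (0)·(-107) + 0·8 + (-2)·(103) + (-3)·(-17) + (0)·(-55) = 1
  c_5 = 1·78 + (-4)·(-8) + (0)·(-107) + 0·8 + (-3)·(103) + (-6)·(-17) + (-2)·(-55) = 13
  c_6 = 5·78 + (-4)·(-8) + (1)·(-107) + (-2)·(8) + (-4)·(103) + (-10)·(-17) + (1)·(-55) = 2
  c_7 = 2·78 + (-2)·(-8) + (2)·(-107) + (-5)·(8) + 2·103 + (0)·(-17) + (2)·(-55) = 14
p = 17; digits c_i = Σ_j d_{ij}·17^j, 0 ≤ d_{ij} < 17:
  c_1 = 15 = 15·17^0
  c_2 = 11 = 11·17^0
  c_3 = 3 = 3·17^0
  c_4 = 1 = 1·17^0
  c_5 = 13 = 13·17^0
  c_6 = 2 = 2·17^0
  c_7 = 14 = 14·17^0
p-restricted factor λ_0 = (15, 11, 3, 1, 13, 2, 14)

((15, 11, 3, 1, 13, 2, 14),)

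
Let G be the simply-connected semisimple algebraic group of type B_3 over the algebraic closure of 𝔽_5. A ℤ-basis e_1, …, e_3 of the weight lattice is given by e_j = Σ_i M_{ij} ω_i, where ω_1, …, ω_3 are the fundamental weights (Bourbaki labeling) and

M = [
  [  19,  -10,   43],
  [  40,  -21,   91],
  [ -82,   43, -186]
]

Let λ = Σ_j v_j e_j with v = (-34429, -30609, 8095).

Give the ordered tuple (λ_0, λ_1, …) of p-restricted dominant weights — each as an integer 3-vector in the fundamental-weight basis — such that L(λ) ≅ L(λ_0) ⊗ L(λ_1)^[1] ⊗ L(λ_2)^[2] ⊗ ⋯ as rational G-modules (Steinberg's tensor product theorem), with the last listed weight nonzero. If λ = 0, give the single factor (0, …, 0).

((4, 4, 1), (4, 4, 4), (0, 0, 2), (0, 3, 0), (0, 3, 2))

Converting to the ω-basis (c_i = row i of M dotted with v = (-34429, -30609, 8095)):
  c_1 = (19)·(-34429) + (-10)·(-30609) + 43·8095 = 24
  c_2 = (40)·(-34429) + (-21)·(-30609) + 91·8095 = 2274
  c_3 = (-82)·(-34429) + (43)·(-30609) + (-186)·(8095) = 1321
Base-5 expansion of each c_i:
  c_1 = 24 = 4·5^0 + 4·5^1
  c_2 = 2274 = 4·5^0 + 4·5^1 + 0·5^2 + 3·5^3 + 3·5^4
  c_3 = 1321 = 1·5^0 + 4·5^1 + 2·5^2 + 0·5^3 + 2·5^4
λ_0 = (4, 4, 1)
λ_1 = (4, 4, 4)
λ_2 = (0, 0, 2)
λ_3 = (0, 3, 0)
λ_4 = (0, 3, 2)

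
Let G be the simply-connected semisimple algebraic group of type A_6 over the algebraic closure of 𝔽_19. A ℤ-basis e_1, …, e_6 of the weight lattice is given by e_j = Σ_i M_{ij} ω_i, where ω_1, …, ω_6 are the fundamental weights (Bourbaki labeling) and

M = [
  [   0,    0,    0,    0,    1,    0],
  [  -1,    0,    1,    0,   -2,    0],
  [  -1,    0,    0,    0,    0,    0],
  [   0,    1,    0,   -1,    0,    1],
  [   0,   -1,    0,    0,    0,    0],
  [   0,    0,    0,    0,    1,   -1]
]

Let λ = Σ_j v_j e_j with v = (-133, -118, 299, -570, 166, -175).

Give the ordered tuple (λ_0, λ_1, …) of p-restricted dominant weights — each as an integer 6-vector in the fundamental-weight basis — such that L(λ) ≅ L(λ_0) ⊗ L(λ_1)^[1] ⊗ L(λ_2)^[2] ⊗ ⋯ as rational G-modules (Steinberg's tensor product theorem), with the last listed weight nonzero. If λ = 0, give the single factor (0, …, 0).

Converting to the ω-basis (c_i = row i of M dotted with v = (-133, -118, 299, -570, 166, -175)):
  c_1 = (0)·(-133) + (0)·(-118) + (0)·(299) + (0)·(-570) + (1)·(166) + (0)·(-175) = 166
  c_2 = (-1)·(-133) + (0)·(-118) + (1)·(299) + (0)·(-570) + (-2)·(166) + (0)·(-175) = 100
  c_3 = (-1)·(-133) + (0)·(-118) + (0)·(299) + (0)·(-570) + (0)·(166) + (0)·(-175) = 133
  c_4 = (0)·(-133) + (1)·(-118) + (0)·(299) + (-1)·(-570) + (0)·(166) + (1)·(-175) = 277
  c_5 = (0)·(-133) + (-1)·(-118) + (0)·(299) + (0)·(-570) + (0)·(166) + (0)·(-175) = 118
  c_6 = (0)·(-133) + (0)·(-118) + (0)·(299) + (0)·(-570) + (1)·(166) + (-1)·(-175) = 341
Base-19 expansion of each c_i:
  c_1 = 166 = 14·19^0 + 8·19^1
  c_2 = 100 = 5·19^0 + 5·19^1
  c_3 = 133 = 0·19^0 + 7·19^1
  c_4 = 277 = 11·19^0 + 14·19^1
  c_5 = 118 = 4·19^0 + 6·19^1
  c_6 = 341 = 18·19^0 + 17·19^1
λ_0 = (14, 5, 0, 11, 4, 18)
λ_1 = (8, 5, 7, 14, 6, 17)

((14, 5, 0, 11, 4, 18), (8, 5, 7, 14, 6, 17))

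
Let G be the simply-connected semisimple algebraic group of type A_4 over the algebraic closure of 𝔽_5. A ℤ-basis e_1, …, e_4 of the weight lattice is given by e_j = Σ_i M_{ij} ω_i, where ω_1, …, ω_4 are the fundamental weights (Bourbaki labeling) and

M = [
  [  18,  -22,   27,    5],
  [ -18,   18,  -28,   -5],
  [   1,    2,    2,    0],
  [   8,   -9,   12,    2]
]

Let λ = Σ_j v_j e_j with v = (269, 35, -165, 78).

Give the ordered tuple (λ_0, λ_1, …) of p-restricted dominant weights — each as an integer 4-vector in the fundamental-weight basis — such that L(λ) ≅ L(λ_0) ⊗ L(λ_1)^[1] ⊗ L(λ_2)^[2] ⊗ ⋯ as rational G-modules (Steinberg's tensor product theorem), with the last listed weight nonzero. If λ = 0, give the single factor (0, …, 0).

ω-coordinates c = M·v, v = (269, 35, -165, 78):
  c_1 = 18*269 + -22*35 + 27*-165 + 5*78 = 7
  c_2 = -18*269 + 18*35 + -28*-165 + -5*78 = 18
  c_3 = 1*269 + 2*35 + 2*-165 + 0*78 = 9
  c_4 = 8*269 + -9*35 + 12*-165 + 2*78 = 13
Expand coordinatewise in base 5:
  c_1 = 7 = 2·5^0 + 1·5^1
  c_2 = 18 = 3·5^0 + 3·5^1
  c_3 = 9 = 4·5^0 + 1·5^1
  c_4 = 13 = 3·5^0 + 2·5^1
p-restricted factor λ_0 = (2, 3, 4, 3)
p-restricted factor λ_1 = (1, 3, 1, 2)

((2, 3, 4, 3), (1, 3, 1, 2))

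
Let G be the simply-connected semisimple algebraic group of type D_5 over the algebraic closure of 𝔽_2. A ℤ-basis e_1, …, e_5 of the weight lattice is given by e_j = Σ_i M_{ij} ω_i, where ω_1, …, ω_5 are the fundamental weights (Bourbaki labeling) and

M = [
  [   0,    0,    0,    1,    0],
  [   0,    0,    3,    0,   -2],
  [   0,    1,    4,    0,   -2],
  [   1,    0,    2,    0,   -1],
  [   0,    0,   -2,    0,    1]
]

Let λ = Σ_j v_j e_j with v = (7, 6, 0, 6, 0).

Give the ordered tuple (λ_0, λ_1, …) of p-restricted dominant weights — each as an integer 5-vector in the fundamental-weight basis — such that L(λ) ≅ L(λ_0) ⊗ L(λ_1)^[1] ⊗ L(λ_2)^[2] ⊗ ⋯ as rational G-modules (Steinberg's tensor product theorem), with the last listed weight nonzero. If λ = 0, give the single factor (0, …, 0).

((0, 0, 0, 1, 0), (1, 0, 1, 1, 0), (1, 0, 1, 1, 0))

Change of basis e → ω: c = M·v where v = (7, 6, 0, 6, 0):
  c_1 = 0·7 + 0·6 + 0·0 + 1·6 + 0·0 = 6
  c_2 = 0·7 + 0·6 + 3·0 + 0·6 + (-2)·(0) = 0
  c_3 = 0·7 + 1·6 + 4·0 + 0·6 + (-2)·(0) = 6
  c_4 = 1·7 + 0·6 + 2·0 + 0·6 + (-1)·(0) = 7
  c_5 = 0·7 + 0·6 + (-2)·(0) + 0·6 + 1·0 = 0
Writing each c_i in base p = 2:
  c_1 = 6 = 0·2^0 + 1·2^1 + 1·2^2
  c_2 = 0
  c_3 = 6 = 0·2^0 + 1·2^1 + 1·2^2
  c_4 = 7 = 1·2^0 + 1·2^1 + 1·2^2
  c_5 = 0
p-restricted factor λ_0 = (0, 0, 0, 1, 0)
p-restricted factor λ_1 = (1, 0, 1, 1, 0)
p-restricted factor λ_2 = (1, 0, 1, 1, 0)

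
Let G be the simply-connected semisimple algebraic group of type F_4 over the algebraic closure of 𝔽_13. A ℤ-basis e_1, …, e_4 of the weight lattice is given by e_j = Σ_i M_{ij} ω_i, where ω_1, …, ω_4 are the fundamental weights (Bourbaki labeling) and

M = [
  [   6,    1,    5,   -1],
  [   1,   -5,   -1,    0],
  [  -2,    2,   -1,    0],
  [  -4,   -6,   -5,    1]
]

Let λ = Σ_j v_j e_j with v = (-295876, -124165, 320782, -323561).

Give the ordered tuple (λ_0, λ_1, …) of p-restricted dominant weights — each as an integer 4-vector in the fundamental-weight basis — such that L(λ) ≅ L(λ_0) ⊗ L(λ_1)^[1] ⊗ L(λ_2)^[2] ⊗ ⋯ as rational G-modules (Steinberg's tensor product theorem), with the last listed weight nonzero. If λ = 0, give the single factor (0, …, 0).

In the fundamental-weight basis, λ has coordinates c = M·v (v = (-295876, -124165, 320782, -323561)):
  c_1 = (6)·(-295876) + (1)·(-124165) + (5)·(320782) + (-1)·(-323561) = 28050
  c_2 = (1)·(-295876) + (-5)·(-124165) + (-1)·(320782) + (0)·(-323561) = 4167
  c_3 = (-2)·(-295876) + (2)·(-124165) + (-1)·(320782) + (0)·(-323561) = 22640
  c_4 = (-4)·(-295876) + (-6)·(-124165) + (-5)·(320782) + (1)·(-323561) = 1023
p = 13; digits c_i = Σ_j d_{ij}·13^j, 0 ≤ d_{ij} < 13:
  c_1 = 28050 = 9·13^0 + 12·13^1 + 9·13^2 + 12·13^3
  c_2 = 4167 = 7·13^0 + 8·13^1 + 11·13^2 + 1·13^3
  c_3 = 22640 = 7·13^0 + 12·13^1 + 3·13^2 + 10·13^3
  c_4 = 1023 = 9·13^0 + 0·13^1 + 6·13^2
λ_0 = (9, 7, 7, 9)
λ_1 = (12, 8, 12, 0)
λ_2 = (9, 11, 3, 6)
λ_3 = (12, 1, 10, 0)

((9, 7, 7, 9), (12, 8, 12, 0), (9, 11, 3, 6), (12, 1, 10, 0))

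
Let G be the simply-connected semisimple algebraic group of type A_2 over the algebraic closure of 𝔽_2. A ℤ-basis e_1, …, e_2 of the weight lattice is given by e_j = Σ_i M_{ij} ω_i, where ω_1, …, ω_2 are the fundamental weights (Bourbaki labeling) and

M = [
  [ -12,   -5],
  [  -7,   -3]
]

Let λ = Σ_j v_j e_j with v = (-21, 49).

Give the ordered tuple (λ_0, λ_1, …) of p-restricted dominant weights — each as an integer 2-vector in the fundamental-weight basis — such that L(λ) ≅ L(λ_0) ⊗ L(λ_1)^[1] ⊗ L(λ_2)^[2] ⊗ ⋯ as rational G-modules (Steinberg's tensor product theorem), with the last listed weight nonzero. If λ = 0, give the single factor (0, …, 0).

((1, 0), (1, 0), (1, 0))

Change of basis e → ω: c = M·v where v = (-21, 49):
  c_1 = (-12)·(-21) + (-5)·(49) = 7
  c_2 = (-7)·(-21) + (-3)·(49) = 0
Writing each c_i in base p = 2:
  c_1 = 7 = 1·2^0 + 1·2^1 + 1·2^2
  c_2 = 0
p-restricted factor λ_0 = (1, 0)
p-restricted factor λ_1 = (1, 0)
p-restricted factor λ_2 = (1, 0)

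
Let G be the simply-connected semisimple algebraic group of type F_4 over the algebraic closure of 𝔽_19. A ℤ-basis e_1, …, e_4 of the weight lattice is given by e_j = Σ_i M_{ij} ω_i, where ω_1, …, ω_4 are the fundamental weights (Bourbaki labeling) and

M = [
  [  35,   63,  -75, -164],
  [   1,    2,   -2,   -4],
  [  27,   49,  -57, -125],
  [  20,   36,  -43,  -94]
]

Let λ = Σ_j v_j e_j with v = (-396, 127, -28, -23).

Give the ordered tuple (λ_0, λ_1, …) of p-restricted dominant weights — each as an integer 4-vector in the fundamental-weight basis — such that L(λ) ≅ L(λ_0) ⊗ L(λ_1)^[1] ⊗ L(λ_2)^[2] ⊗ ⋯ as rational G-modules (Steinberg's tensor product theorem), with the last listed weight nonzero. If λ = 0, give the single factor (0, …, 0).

ω-coordinates c = M·v, v = (-396, 127, -28, -23):
  c_1 = 35*-396 + 63*127 + -75*-28 + -164*-23 = 13
  c_2 = 1*-396 + 2*127 + -2*-28 + -4*-23 = 6
  c_3 = 27*-396 + 49*127 + -57*-28 + -125*-23 = 2
  c_4 = 20*-396 + 36*127 + -43*-28 + -94*-23 = 18
Writing each c_i in base p = 19:
  c_1 = 13 = 13·19^0
  c_2 = 6 = 6·19^0
  c_3 = 2 = 2·19^0
  c_4 = 18 = 18·19^0
p-restricted factor λ_0 = (13, 6, 2, 18)

((13, 6, 2, 18),)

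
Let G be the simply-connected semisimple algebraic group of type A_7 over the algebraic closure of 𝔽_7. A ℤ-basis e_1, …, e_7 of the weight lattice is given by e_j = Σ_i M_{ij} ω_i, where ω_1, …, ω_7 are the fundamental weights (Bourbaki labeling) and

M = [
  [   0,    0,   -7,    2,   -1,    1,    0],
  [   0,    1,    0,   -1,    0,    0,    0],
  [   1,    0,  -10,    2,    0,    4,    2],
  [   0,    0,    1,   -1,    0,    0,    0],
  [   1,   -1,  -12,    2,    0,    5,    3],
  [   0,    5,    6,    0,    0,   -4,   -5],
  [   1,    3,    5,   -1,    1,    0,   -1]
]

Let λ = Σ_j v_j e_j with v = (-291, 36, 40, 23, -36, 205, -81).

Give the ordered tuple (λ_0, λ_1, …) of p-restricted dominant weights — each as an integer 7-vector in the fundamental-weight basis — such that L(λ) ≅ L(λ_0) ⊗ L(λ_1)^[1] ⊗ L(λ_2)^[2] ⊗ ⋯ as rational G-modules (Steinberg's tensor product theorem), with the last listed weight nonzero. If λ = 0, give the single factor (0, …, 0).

((0, 6, 6, 3, 0, 5, 4), (1, 1, 1, 2, 3, 0, 5))

Change of basis e → ω: c = M·v where v = (-291, 36, 40, 23, -36, 205, -81):
  c_1 = (0)·(-291) + (0)·(36) + (-7)·(40) + (2)·(23) + (-1)·(-36) + (1)·(205) + (0)·(-81) = 7
  c_2 = (0)·(-291) + (1)·(36) + (0)·(40) + (-1)·(23) + (0)·(-36) + (0)·(205) + (0)·(-81) = 13
  c_3 = (1)·(-291) + (0)·(36) + (-10)·(40) + (2)·(23) + (0)·(-36) + (4)·(205) + (2)·(-81) = 13
  c_4 = (0)·(-291) + (0)·(36) + (1)·(40) + (-1)·(23) + (0)·(-36) + (0)·(205) + (0)·(-81) = 17
  c_5 = (1)·(-291) + (-1)·(36) + (-12)·(40) + (2)·(23) + (0)·(-36) + (5)·(205) + (3)·(-81) = 21
  c_6 = (0)·(-291) + (5)·(36) + (6)·(40) + (0)·(23) + (0)·(-36) + (-4)·(205) + (-5)·(-81) = 5
  c_7 = (1)·(-291) + (3)·(36) + (5)·(40) + (-1)·(23) + (1)·(-36) + (0)·(205) + (-1)·(-81) = 39
p = 7; digits c_i = Σ_j d_{ij}·7^j, 0 ≤ d_{ij} < 7:
  c_1 = 7 = 0·7^0 + 1·7^1
  c_2 = 13 = 6·7^0 + 1·7^1
  c_3 = 13 = 6·7^0 + 1·7^1
  c_4 = 17 = 3·7^0 + 2·7^1
  c_5 = 21 = 0·7^0 + 3·7^1
  c_6 = 5 = 5·7^0
  c_7 = 39 = 4·7^0 + 5·7^1
λ_0 = (0, 6, 6, 3, 0, 5, 4)
λ_1 = (1, 1, 1, 2, 3, 0, 5)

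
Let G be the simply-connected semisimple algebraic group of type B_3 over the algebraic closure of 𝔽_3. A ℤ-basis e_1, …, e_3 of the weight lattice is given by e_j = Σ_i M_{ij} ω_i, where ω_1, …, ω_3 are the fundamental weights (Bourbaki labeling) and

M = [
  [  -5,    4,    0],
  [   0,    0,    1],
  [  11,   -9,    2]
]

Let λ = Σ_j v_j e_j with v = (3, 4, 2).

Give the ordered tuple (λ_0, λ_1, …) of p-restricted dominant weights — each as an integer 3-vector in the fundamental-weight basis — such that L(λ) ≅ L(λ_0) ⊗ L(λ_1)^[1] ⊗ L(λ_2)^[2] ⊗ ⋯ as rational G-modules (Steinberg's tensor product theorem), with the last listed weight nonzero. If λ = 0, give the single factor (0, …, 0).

((1, 2, 1),)

In the fundamental-weight basis, λ has coordinates c = M·v (v = (3, 4, 2)):
  c_1 = (-5)·(3) + (4)·(4) + (0)·(2) = 1
  c_2 = (0)·(3) + (0)·(4) + (1)·(2) = 2
  c_3 = (11)·(3) + (-9)·(4) + (2)·(2) = 1
Expand coordinatewise in base 3:
  c_1 = 1 = 1·3^0
  c_2 = 2 = 2·3^0
  c_3 = 1 = 1·3^0
p-restricted factor λ_0 = (1, 2, 1)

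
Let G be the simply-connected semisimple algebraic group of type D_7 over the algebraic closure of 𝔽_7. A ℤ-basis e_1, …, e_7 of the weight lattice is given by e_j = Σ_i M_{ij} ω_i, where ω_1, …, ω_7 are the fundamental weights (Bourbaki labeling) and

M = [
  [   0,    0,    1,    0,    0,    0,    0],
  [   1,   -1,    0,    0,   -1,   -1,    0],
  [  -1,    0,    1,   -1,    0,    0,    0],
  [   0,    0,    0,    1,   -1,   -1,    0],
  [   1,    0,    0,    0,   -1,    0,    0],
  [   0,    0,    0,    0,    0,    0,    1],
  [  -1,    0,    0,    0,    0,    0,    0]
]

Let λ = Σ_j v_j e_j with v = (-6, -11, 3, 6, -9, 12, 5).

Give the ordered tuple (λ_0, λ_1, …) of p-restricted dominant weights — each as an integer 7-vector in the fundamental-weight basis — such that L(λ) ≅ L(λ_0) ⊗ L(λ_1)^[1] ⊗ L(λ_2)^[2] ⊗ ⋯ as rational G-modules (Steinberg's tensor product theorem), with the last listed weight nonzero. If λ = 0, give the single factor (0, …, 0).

In the fundamental-weight basis, λ has coordinates c = M·v (v = (-6, -11, 3, 6, -9, 12, 5)):
  c_1 = (0)·(-6) + (0)·(-11) + 1·3 + 0·6 + (0)·(-9) + 0·12 + 0·5 = 3
  c_2 = (1)·(-6) + (-1)·(-11) + 0·3 + 0·6 + (-1)·(-9) + (-1)·(12) + 0·5 = 2
  c_3 = (-1)·(-6) + (0)·(-11) + 1·3 + (-1)·(6) + (0)·(-9) + 0·12 + 0·5 = 3
  c_4 = (0)·(-6) + (0)·(-11) + 0·3 + 1·6 + (-1)·(-9) + (-1)·(12) + 0·5 = 3
  c_5 = (1)·(-6) + (0)·(-11) + 0·3 + 0·6 + (-1)·(-9) + 0·12 + 0·5 = 3
  c_6 = (0)·(-6) + (0)·(-11) + 0·3 + 0·6 + (0)·(-9) + 0·12 + 1·5 = 5
  c_7 = (-1)·(-6) + (0)·(-11) + 0·3 + 0·6 + (0)·(-9) + 0·12 + 0·5 = 6
Writing each c_i in base p = 7:
  c_1 = 3 = 3·7^0
  c_2 = 2 = 2·7^0
  c_3 = 3 = 3·7^0
  c_4 = 3 = 3·7^0
  c_5 = 3 = 3·7^0
  c_6 = 5 = 5·7^0
  c_7 = 6 = 6·7^0
Factor λ_0 = (3, 2, 3, 3, 3, 5, 6)

((3, 2, 3, 3, 3, 5, 6),)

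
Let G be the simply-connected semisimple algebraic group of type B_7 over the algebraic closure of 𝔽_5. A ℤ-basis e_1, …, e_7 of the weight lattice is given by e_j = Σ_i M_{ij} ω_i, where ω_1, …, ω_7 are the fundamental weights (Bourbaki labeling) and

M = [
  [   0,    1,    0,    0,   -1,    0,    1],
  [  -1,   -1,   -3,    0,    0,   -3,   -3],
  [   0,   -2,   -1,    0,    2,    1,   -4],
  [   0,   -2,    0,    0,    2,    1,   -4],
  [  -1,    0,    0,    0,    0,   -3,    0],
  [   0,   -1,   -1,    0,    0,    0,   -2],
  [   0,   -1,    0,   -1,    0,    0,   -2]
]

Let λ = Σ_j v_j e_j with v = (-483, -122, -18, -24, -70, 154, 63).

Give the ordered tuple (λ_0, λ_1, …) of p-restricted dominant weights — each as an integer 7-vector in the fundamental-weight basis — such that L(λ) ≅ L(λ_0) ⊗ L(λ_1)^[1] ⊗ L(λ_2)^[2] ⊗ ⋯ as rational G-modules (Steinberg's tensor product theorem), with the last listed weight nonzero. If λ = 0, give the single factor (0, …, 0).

ω-coordinates c = M·v, v = (-483, -122, -18, -24, -70, 154, 63):
  c_1 = 0*-483 + 1*-122 + 0*-18 + 0*-24 + -1*-70 + 0*154 + 1*63 = 11
  c_2 = -1*-483 + -1*-122 + -3*-18 + 0*-24 + 0*-70 + -3*154 + -3*63 = 8
  c_3 = 0*-483 + -2*-122 + -1*-18 + 0*-24 + 2*-70 + 1*154 + -4*63 = 24
  c_4 = 0*-483 + -2*-122 + 0*-18 + 0*-24 + 2*-70 + 1*154 + -4*63 = 6
  c_5 = -1*-483 + 0*-122 + 0*-18 + 0*-24 + 0*-70 + -3*154 + 0*63 = 21
  c_6 = 0*-483 + -1*-122 + -1*-18 + 0*-24 + 0*-70 + 0*154 + -2*63 = 14
  c_7 = 0*-483 + -1*-122 + 0*-18 + -1*-24 + 0*-70 + 0*154 + -2*63 = 20
p = 5; digits c_i = Σ_j d_{ij}·5^j, 0 ≤ d_{ij} < 5:
  c_1 = 11 = 1·5^0 + 2·5^1
  c_2 = 8 = 3·5^0 + 1·5^1
  c_3 = 24 = 4·5^0 + 4·5^1
  c_4 = 6 = 1·5^0 + 1·5^1
  c_5 = 21 = 1·5^0 + 4·5^1
  c_6 = 14 = 4·5^0 + 2·5^1
  c_7 = 20 = 0·5^0 + 4·5^1
λ_0 = (1, 3, 4, 1, 1, 4, 0)
λ_1 = (2, 1, 4, 1, 4, 2, 4)

((1, 3, 4, 1, 1, 4, 0), (2, 1, 4, 1, 4, 2, 4))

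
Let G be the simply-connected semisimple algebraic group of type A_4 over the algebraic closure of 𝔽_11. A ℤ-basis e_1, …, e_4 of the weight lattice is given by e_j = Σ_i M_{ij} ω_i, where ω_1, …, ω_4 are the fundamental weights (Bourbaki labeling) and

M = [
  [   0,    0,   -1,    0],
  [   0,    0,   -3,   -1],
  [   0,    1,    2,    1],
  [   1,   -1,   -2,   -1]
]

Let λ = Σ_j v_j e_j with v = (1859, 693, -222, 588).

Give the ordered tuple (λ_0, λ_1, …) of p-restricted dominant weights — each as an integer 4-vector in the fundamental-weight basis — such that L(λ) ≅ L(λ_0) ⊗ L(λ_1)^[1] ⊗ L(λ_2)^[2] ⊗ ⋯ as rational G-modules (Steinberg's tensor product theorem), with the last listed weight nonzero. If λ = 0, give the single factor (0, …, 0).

((2, 1, 1, 10), (9, 7, 10, 4), (1, 0, 6, 8))

Change of basis e → ω: c = M·v where v = (1859, 693, -222, 588):
  c_1 = 0*1859 + 0*693 + -1*-222 + 0*588 = 222
  c_2 = 0*1859 + 0*693 + -3*-222 + -1*588 = 78
  c_3 = 0*1859 + 1*693 + 2*-222 + 1*588 = 837
  c_4 = 1*1859 + -1*693 + -2*-222 + -1*588 = 1022
Base-11 expansion of each c_i:
  c_1 = 222 = 2·11^0 + 9·11^1 + 1·11^2
  c_2 = 78 = 1·11^0 + 7·11^1
  c_3 = 837 = 1·11^0 + 10·11^1 + 6·11^2
  c_4 = 1022 = 10·11^0 + 4·11^1 + 8·11^2
λ_0 = (2, 1, 1, 10)
λ_1 = (9, 7, 10, 4)
λ_2 = (1, 0, 6, 8)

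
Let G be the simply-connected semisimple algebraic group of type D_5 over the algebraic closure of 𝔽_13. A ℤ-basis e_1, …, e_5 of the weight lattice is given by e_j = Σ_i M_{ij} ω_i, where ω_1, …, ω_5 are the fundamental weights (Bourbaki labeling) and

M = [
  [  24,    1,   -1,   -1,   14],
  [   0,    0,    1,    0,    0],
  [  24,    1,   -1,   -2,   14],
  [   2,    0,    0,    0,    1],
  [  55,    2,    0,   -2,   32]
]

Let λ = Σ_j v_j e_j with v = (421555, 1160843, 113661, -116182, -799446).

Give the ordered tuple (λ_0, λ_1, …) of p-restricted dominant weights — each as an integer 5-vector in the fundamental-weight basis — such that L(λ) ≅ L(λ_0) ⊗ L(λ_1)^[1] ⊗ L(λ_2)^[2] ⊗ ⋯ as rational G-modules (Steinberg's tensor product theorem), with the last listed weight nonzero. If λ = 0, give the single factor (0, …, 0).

In the fundamental-weight basis, λ has coordinates c = M·v (v = (421555, 1160843, 113661, -116182, -799446)):
  c_1 = (24)·(421555) + (1)·(1160843) + (-1)·(113661) + (-1)·(-116182) + (14)·(-799446) = 88440
  c_2 = (0)·(421555) + (0)·(1160843) + (1)·(113661) + (0)·(-116182) + (0)·(-799446) = 113661
  c_3 = (24)·(421555) + (1)·(1160843) + (-1)·(113661) + (-2)·(-116182) + (14)·(-799446) = 204622
  c_4 = (2)·(421555) + (0)·(1160843) + (0)·(113661) + (0)·(-116182) + (1)·(-799446) = 43664
  c_5 = (55)·(421555) + (2)·(1160843) + (0)·(113661) + (-2)·(-116182) + (32)·(-799446) = 157303
Base-13 expansion of each c_i:
  c_1 = 88440 = 1·13^0 + 4·13^1 + 3·13^2 + 1·13^3 + 3·13^4
  c_2 = 113661 = 2·13^0 + 7·13^1 + 9·13^2 + 12·13^3 + 3·13^4
  c_3 = 204622 = 2·13^0 + 10·13^1 + 1·13^2 + 2·13^3 + 7·13^4
  c_4 = 43664 = 10·13^0 + 4·13^1 + 11·13^2 + 6·13^3 + 1·13^4
  c_5 = 157303 = 3·13^0 + 10·13^1 + 7·13^2 + 6·13^3 + 5·13^4
p-restricted factor λ_0 = (1, 2, 2, 10, 3)
p-restricted factor λ_1 = (4, 7, 10, 4, 10)
p-restricted factor λ_2 = (3, 9, 1, 11, 7)
p-restricted factor λ_3 = (1, 12, 2, 6, 6)
p-restricted factor λ_4 = (3, 3, 7, 1, 5)

((1, 2, 2, 10, 3), (4, 7, 10, 4, 10), (3, 9, 1, 11, 7), (1, 12, 2, 6, 6), (3, 3, 7, 1, 5))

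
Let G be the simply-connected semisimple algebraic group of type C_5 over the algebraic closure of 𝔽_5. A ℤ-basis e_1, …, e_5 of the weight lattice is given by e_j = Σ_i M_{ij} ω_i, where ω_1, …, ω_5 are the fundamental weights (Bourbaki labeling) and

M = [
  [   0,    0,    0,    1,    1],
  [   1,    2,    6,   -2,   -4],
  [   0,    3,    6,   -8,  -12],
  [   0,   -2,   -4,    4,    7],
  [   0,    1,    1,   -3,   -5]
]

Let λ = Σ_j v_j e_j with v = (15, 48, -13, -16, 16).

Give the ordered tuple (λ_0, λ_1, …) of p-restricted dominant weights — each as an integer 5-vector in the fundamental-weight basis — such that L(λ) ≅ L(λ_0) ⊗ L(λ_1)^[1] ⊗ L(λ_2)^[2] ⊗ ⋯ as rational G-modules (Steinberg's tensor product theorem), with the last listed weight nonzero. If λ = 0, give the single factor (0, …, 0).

Converting to the ω-basis (c_i = row i of M dotted with v = (15, 48, -13, -16, 16)):
  c_1 = 0·15 + 0·48 + (0)·(-13) + (1)·(-16) + 1·16 = 0
  c_2 = 1·15 + 2·48 + (6)·(-13) + (-2)·(-16) + (-4)·(16) = 1
  c_3 = 0·15 + 3·48 + (6)·(-13) + (-8)·(-16) + (-12)·(16) = 2
  c_4 = 0·15 + (-2)·(48) + (-4)·(-13) + (4)·(-16) + 7·16 = 4
  c_5 = 0·15 + 1·48 + (1)·(-13) + (-3)·(-16) + (-5)·(16) = 3
Writing each c_i in base p = 5:
  c_1 = 0
  c_2 = 1 = 1·5^0
  c_3 = 2 = 2·5^0
  c_4 = 4 = 4·5^0
  c_5 = 3 = 3·5^0
p-restricted factor λ_0 = (0, 1, 2, 4, 3)

((0, 1, 2, 4, 3),)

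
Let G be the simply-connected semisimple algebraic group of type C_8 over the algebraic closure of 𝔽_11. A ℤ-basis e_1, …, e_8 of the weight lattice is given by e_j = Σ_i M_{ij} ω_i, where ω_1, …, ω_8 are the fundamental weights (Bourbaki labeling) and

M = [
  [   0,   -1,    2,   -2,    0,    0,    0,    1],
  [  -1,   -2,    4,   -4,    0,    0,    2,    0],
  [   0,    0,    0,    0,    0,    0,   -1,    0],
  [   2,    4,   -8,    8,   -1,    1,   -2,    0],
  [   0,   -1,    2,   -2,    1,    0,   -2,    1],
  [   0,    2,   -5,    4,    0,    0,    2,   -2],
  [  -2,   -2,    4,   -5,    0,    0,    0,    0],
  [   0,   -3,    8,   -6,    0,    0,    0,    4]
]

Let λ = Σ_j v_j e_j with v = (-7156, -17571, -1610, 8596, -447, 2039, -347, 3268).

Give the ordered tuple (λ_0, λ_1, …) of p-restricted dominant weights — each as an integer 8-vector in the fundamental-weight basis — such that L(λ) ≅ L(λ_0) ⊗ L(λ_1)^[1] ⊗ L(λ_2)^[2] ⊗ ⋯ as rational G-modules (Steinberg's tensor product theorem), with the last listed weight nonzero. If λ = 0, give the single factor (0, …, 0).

Change of basis e → ω: c = M·v where v = (-7156, -17571, -1610, 8596, -447, 2039, -347, 3268):
  c_1 = (0)·(-7156) + (-1)·(-17571) + (2)·(-1610) + (-2)·(8596) + (0)·(-447) + (0)·(2039) + (0)·(-347) + (1)·(3268) = 427
  c_2 = (-1)·(-7156) + (-2)·(-17571) + (4)·(-1610) + (-4)·(8596) + (0)·(-447) + (0)·(2039) + (2)·(-347) + (0)·(3268) = 780
  c_3 = (0)·(-7156) + (0)·(-17571) + (0)·(-1610) + (0)·(8596) + (0)·(-447) + (0)·(2039) + (-1)·(-347) + (0)·(3268) = 347
  c_4 = (2)·(-7156) + (4)·(-17571) + (-8)·(-1610) + (8)·(8596) + (-1)·(-447) + (1)·(2039) + (-2)·(-347) + (0)·(3268) = 232
  c_5 = (0)·(-7156) + (-1)·(-17571) + (2)·(-1610) + (-2)·(8596) + (1)·(-447) + (0)·(2039) + (-2)·(-347) + (1)·(3268) = 674
  c_6 = (0)·(-7156) + (2)·(-17571) + (-5)·(-1610) + (4)·(8596) + (0)·(-447) + (0)·(2039) + (2)·(-347) + (-2)·(3268) = 62
  c_7 = (-2)·(-7156) + (-2)·(-17571) + (4)·(-1610) + (-5)·(8596) + (0)·(-447) + (0)·(2039) + (0)·(-347) + (0)·(3268) = 34
  c_8 = (0)·(-7156) + (-3)·(-17571) + (8)·(-1610) + (-6)·(8596) + (0)·(-447) + (0)·(2039) + (0)·(-347) + (4)·(3268) = 1329
Base-11 expansion of each c_i:
  c_1 = 427 = 9·11^0 + 5·11^1 + 3·11^2
  c_2 = 780 = 10·11^0 + 4·11^1 + 6·11^2
  c_3 = 347 = 6·11^0 + 9·11^1 + 2·11^2
  c_4 = 232 = 1·11^0 + 10·11^1 + 1·11^2
  c_5 = 674 = 3·11^0 + 6·11^1 + 5·11^2
  c_6 = 62 = 7·11^0 + 5·11^1
  c_7 = 34 = 1·11^0 + 3·11^1
  c_8 = 1329 = 9·11^0 + 10·11^1 + 10·11^2
λ_0 = (9, 10, 6, 1, 3, 7, 1, 9)
λ_1 = (5, 4, 9, 10, 6, 5, 3, 10)
λ_2 = (3, 6, 2, 1, 5, 0, 0, 10)

((9, 10, 6, 1, 3, 7, 1, 9), (5, 4, 9, 10, 6, 5, 3, 10), (3, 6, 2, 1, 5, 0, 0, 10))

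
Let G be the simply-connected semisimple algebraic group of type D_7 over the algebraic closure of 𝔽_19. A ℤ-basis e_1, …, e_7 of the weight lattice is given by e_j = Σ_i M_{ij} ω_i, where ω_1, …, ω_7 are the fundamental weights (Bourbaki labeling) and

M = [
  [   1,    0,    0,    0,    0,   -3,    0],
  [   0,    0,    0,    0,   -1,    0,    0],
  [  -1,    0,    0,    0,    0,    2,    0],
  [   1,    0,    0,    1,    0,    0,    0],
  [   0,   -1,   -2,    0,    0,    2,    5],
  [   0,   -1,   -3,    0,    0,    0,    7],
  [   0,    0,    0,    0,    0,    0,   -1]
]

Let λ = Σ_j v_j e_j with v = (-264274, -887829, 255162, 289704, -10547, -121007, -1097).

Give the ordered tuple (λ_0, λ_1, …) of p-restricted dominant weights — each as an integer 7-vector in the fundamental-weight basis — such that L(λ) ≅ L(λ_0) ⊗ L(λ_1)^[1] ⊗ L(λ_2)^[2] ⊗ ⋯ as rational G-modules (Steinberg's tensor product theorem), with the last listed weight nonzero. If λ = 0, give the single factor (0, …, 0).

((4, 2, 11, 8, 8, 18, 14), (10, 4, 12, 8, 2, 11, 0), (7, 10, 4, 13, 18, 13, 3), (14, 1, 3, 3, 18, 16, 0))

Change of basis e → ω: c = M·v where v = (-264274, -887829, 255162, 289704, -10547, -121007, -1097):
  c_1 = (1)·(-264274) + (0)·(-887829) + 0·255162 + 0·289704 + (0)·(-10547) + (-3)·(-121007) + (0)·(-1097) = 98747
  c_2 = (0)·(-264274) + (0)·(-887829) + 0·255162 + 0·289704 + (-1)·(-10547) + (0)·(-121007) + (0)·(-1097) = 10547
  c_3 = (-1)·(-264274) + (0)·(-887829) + 0·255162 + 0·289704 + (0)·(-10547) + (2)·(-121007) + (0)·(-1097) = 22260
  c_4 = (1)·(-264274) + (0)·(-887829) + 0·255162 + 1·289704 + (0)·(-10547) + (0)·(-121007) + (0)·(-1097) = 25430
  c_5 = (0)·(-264274) + (-1)·(-887829) + (-2)·(255162) + 0·289704 + (0)·(-10547) + (2)·(-121007) + (5)·(-1097) = 130006
  c_6 = (0)·(-264274) + (-1)·(-887829) + (-3)·(255162) + 0·289704 + (0)·(-10547) + (0)·(-121007) + (7)·(-1097) = 114664
  c_7 = (0)·(-264274) + (0)·(-887829) + 0·255162 + 0·289704 + (0)·(-10547) + (0)·(-121007) + (-1)·(-1097) = 1097
Writing each c_i in base p = 19:
  c_1 = 98747 = 4·19^0 + 10·19^1 + 7·19^2 + 14·19^3
  c_2 = 10547 = 2·19^0 + 4·19^1 + 10·19^2 + 1·19^3
  c_3 = 22260 = 11·19^0 + 12·19^1 + 4·19^2 + 3·19^3
  c_4 = 25430 = 8·19^0 + 8·19^1 + 13·19^2 + 3·19^3
  c_5 = 130006 = 8·19^0 + 2·19^1 + 18·19^2 + 18·19^3
  c_6 = 114664 = 18·19^0 + 11·19^1 + 13·19^2 + 16·19^3
  c_7 = 1097 = 14·19^0 + 0·19^1 + 3·19^2
Factor λ_0 = (4, 2, 11, 8, 8, 18, 14)
Factor λ_1 = (10, 4, 12, 8, 2, 11, 0)
Factor λ_2 = (7, 10, 4, 13, 18, 13, 3)
Factor λ_3 = (14, 1, 3, 3, 18, 16, 0)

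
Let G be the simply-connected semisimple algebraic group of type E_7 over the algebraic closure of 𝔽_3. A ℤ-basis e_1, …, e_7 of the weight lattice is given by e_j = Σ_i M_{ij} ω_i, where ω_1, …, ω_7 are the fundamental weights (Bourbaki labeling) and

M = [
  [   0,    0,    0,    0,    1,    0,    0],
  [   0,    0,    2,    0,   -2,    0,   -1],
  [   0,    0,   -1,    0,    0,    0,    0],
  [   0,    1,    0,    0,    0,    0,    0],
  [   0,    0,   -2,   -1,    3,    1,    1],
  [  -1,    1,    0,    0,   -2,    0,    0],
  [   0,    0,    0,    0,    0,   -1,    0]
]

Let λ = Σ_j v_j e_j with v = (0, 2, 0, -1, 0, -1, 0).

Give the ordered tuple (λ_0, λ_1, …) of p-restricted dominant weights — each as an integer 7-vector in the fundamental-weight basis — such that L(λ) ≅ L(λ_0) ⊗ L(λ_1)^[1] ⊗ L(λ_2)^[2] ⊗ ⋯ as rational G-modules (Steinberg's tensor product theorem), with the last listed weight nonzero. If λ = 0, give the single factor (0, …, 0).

ω-coordinates c = M·v, v = (0, 2, 0, -1, 0, -1, 0):
  c_1 = 0·0 + 0·2 + 0·0 + (0)·(-1) + 1·0 + (0)·(-1) + 0·0 = 0
  c_2 = 0·0 + 0·2 + 2·0 + (0)·(-1) + (-2)·(0) + (0)·(-1) + (-1)·(0) = 0
  c_3 = 0·0 + 0·2 + (-1)·(0) + (0)·(-1) + 0·0 + (0)·(-1) + 0·0 = 0
  c_4 = 0·0 + 1·2 + 0·0 + (0)·(-1) + 0·0 + (0)·(-1) + 0·0 = 2
  c_5 = 0·0 + 0·2 + (-2)·(0) + (-1)·(-1) + 3·0 + (1)·(-1) + 1·0 = 0
  c_6 = (-1)·(0) + 1·2 + 0·0 + (0)·(-1) + (-2)·(0) + (0)·(-1) + 0·0 = 2
  c_7 = 0·0 + 0·2 + 0·0 + (0)·(-1) + 0·0 + (-1)·(-1) + 0·0 = 1
Writing each c_i in base p = 3:
  c_1 = 0
  c_2 = 0
  c_3 = 0
  c_4 = 2 = 2·3^0
  c_5 = 0
  c_6 = 2 = 2·3^0
  c_7 = 1 = 1·3^0
λ_0 = (0, 0, 0, 2, 0, 2, 1)

((0, 0, 0, 2, 0, 2, 1),)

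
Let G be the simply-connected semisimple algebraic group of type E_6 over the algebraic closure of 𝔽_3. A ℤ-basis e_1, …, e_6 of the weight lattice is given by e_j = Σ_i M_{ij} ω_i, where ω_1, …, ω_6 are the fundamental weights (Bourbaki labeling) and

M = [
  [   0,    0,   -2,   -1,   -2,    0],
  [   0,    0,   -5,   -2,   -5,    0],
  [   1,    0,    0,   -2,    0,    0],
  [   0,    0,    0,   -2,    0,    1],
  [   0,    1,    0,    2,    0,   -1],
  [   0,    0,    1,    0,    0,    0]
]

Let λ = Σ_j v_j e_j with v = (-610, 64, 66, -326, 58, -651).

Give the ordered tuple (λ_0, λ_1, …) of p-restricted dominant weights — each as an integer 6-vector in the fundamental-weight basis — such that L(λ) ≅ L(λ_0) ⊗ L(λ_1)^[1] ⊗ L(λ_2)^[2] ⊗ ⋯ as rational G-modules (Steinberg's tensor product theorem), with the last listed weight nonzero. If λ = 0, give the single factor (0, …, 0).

In the fundamental-weight basis, λ has coordinates c = M·v (v = (-610, 64, 66, -326, 58, -651)):
  c_1 = (0)·(-610) + (0)·(64) + (-2)·(66) + (-1)·(-326) + (-2)·(58) + (0)·(-651) = 78
  c_2 = (0)·(-610) + (0)·(64) + (-5)·(66) + (-2)·(-326) + (-5)·(58) + (0)·(-651) = 32
  c_3 = (1)·(-610) + (0)·(64) + (0)·(66) + (-2)·(-326) + (0)·(58) + (0)·(-651) = 42
  c_4 = (0)·(-610) + (0)·(64) + (0)·(66) + (-2)·(-326) + (0)·(58) + (1)·(-651) = 1
  c_5 = (0)·(-610) + (1)·(64) + (0)·(66) + (2)·(-326) + (0)·(58) + (-1)·(-651) = 63
  c_6 = (0)·(-610) + (0)·(64) + (1)·(66) + (0)·(-326) + (0)·(58) + (0)·(-651) = 66
Writing each c_i in base p = 3:
  c_1 = 78 = 0·3^0 + 2·3^1 + 2·3^2 + 2·3^3
  c_2 = 32 = 2·3^0 + 1·3^1 + 0·3^2 + 1·3^3
  c_3 = 42 = 0·3^0 + 2·3^1 + 1·3^2 + 1·3^3
  c_4 = 1 = 1·3^0
  c_5 = 63 = 0·3^0 + 0·3^1 + 1·3^2 + 2·3^3
  c_6 = 66 = 0·3^0 + 1·3^1 + 1·3^2 + 2·3^3
p-restricted factor λ_0 = (0, 2, 0, 1, 0, 0)
p-restricted factor λ_1 = (2, 1, 2, 0, 0, 1)
p-restricted factor λ_2 = (2, 0, 1, 0, 1, 1)
p-restricted factor λ_3 = (2, 1, 1, 0, 2, 2)

((0, 2, 0, 1, 0, 0), (2, 1, 2, 0, 0, 1), (2, 0, 1, 0, 1, 1), (2, 1, 1, 0, 2, 2))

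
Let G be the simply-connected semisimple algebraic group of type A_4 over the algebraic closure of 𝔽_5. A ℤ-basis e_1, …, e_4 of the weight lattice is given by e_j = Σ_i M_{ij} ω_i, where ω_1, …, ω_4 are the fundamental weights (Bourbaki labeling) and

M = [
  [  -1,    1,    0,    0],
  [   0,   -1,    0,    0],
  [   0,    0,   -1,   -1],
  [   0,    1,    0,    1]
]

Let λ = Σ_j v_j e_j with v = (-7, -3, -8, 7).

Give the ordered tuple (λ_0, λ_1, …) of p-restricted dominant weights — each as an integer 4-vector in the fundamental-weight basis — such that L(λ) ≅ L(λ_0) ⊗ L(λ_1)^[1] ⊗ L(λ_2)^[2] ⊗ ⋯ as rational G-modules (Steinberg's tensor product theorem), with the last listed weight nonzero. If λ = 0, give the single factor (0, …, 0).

((4, 3, 1, 4),)

Converting to the ω-basis (c_i = row i of M dotted with v = (-7, -3, -8, 7)):
  c_1 = (-1)·(-7) + (1)·(-3) + (0)·(-8) + 0·7 = 4
  c_2 = (0)·(-7) + (-1)·(-3) + (0)·(-8) + 0·7 = 3
  c_3 = (0)·(-7) + (0)·(-3) + (-1)·(-8) + (-1)·(7) = 1
  c_4 = (0)·(-7) + (1)·(-3) + (0)·(-8) + 1·7 = 4
p = 5; digits c_i = Σ_j d_{ij}·5^j, 0 ≤ d_{ij} < 5:
  c_1 = 4 = 4·5^0
  c_2 = 3 = 3·5^0
  c_3 = 1 = 1·5^0
  c_4 = 4 = 4·5^0
λ_0 = (4, 3, 1, 4)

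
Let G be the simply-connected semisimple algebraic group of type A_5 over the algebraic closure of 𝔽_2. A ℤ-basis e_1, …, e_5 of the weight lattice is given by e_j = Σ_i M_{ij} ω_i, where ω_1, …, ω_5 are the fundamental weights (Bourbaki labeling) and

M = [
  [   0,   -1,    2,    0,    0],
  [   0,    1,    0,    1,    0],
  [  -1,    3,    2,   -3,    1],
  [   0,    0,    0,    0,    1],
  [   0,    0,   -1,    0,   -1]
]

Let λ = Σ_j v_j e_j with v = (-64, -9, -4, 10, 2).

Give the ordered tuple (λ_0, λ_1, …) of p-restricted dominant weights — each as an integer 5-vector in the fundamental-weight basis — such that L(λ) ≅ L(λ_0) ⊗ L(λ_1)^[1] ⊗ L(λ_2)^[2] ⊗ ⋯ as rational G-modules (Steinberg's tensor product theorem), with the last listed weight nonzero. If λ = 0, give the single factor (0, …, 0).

((1, 1, 1, 0, 0), (0, 0, 0, 1, 1))

Change of basis e → ω: c = M·v where v = (-64, -9, -4, 10, 2):
  c_1 = (0)·(-64) + (-1)·(-9) + (2)·(-4) + (0)·(10) + (0)·(2) = 1
  c_2 = (0)·(-64) + (1)·(-9) + (0)·(-4) + (1)·(10) + (0)·(2) = 1
  c_3 = (-1)·(-64) + (3)·(-9) + (2)·(-4) + (-3)·(10) + (1)·(2) = 1
  c_4 = (0)·(-64) + (0)·(-9) + (0)·(-4) + (0)·(10) + (1)·(2) = 2
  c_5 = (0)·(-64) + (0)·(-9) + (-1)·(-4) + (0)·(10) + (-1)·(2) = 2
p = 2; digits c_i = Σ_j d_{ij}·2^j, 0 ≤ d_{ij} < 2:
  c_1 = 1 = 1·2^0
  c_2 = 1 = 1·2^0
  c_3 = 1 = 1·2^0
  c_4 = 2 = 0·2^0 + 1·2^1
  c_5 = 2 = 0·2^0 + 1·2^1
λ_0 = (1, 1, 1, 0, 0)
λ_1 = (0, 0, 0, 1, 1)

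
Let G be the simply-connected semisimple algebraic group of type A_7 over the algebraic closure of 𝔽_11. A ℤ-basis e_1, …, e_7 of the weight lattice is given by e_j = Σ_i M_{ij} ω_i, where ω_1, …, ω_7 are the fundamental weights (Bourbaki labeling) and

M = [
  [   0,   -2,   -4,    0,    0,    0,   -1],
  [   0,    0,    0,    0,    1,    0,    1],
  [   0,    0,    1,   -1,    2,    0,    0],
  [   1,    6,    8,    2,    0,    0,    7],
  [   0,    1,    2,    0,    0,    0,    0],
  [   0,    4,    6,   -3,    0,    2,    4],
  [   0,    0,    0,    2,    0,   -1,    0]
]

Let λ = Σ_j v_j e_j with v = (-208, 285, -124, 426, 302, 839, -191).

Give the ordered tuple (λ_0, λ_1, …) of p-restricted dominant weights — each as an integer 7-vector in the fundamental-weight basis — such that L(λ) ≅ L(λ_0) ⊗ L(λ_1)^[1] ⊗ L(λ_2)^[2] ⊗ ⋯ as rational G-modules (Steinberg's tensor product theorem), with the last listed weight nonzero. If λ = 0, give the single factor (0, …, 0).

((7, 1, 10, 3, 4, 10, 2), (10, 10, 4, 2, 3, 2, 1))

Compute c_i = Σ_j M_{ij} v_j with v = (-208, 285, -124, 426, 302, 839, -191):
  c_1 = 0*-208 + -2*285 + -4*-124 + 0*426 + 0*302 + 0*839 + -1*-191 = 117
  c_2 = 0*-208 + 0*285 + 0*-124 + 0*426 + 1*302 + 0*839 + 1*-191 = 111
  c_3 = 0*-208 + 0*285 + 1*-124 + -1*426 + 2*302 + 0*839 + 0*-191 = 54
  c_4 = 1*-208 + 6*285 + 8*-124 + 2*426 + 0*302 + 0*839 + 7*-191 = 25
  c_5 = 0*-208 + 1*285 + 2*-124 + 0*426 + 0*302 + 0*839 + 0*-191 = 37
  c_6 = 0*-208 + 4*285 + 6*-124 + -3*426 + 0*302 + 2*839 + 4*-191 = 32
  c_7 = 0*-208 + 0*285 + 0*-124 + 2*426 + 0*302 + -1*839 + 0*-191 = 13
Base-11 expansion of each c_i:
  c_1 = 117 = 7·11^0 + 10·11^1
  c_2 = 111 = 1·11^0 + 10·11^1
  c_3 = 54 = 10·11^0 + 4·11^1
  c_4 = 25 = 3·11^0 + 2·11^1
  c_5 = 37 = 4·11^0 + 3·11^1
  c_6 = 32 = 10·11^0 + 2·11^1
  c_7 = 13 = 2·11^0 + 1·11^1
p-restricted factor λ_0 = (7, 1, 10, 3, 4, 10, 2)
p-restricted factor λ_1 = (10, 10, 4, 2, 3, 2, 1)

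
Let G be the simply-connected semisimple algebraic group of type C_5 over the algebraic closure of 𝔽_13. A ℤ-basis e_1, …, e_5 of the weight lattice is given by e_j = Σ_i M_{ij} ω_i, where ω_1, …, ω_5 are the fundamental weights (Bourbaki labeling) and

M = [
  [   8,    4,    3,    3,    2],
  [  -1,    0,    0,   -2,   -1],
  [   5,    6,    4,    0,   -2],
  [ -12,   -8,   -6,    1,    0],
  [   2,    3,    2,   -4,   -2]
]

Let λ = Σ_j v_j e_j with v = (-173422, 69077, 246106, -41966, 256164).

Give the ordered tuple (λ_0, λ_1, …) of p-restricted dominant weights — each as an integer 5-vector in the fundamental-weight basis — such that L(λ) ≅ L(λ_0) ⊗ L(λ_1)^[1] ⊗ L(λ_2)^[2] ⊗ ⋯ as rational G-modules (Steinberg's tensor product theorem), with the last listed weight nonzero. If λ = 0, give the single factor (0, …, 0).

((4, 7, 0, 5, 10), (12, 0, 1, 3, 1), (2, 7, 11, 6, 9), (6, 0, 8, 4, 3))

Converting to the ω-basis (c_i = row i of M dotted with v = (-173422, 69077, 246106, -41966, 256164)):
  c_1 = (8)·(-173422) + (4)·(69077) + (3)·(246106) + (3)·(-41966) + (2)·(256164) = 13680
  c_2 = (-1)·(-173422) + (0)·(69077) + (0)·(246106) + (-2)·(-41966) + (-1)·(256164) = 1190
  c_3 = (5)·(-173422) + (6)·(69077) + (4)·(246106) + (0)·(-41966) + (-2)·(256164) = 19448
  c_4 = (-12)·(-173422) + (-8)·(69077) + (-6)·(246106) + (1)·(-41966) + (0)·(256164) = 9846
  c_5 = (2)·(-173422) + (3)·(69077) + (2)·(246106) + (-4)·(-41966) + (-2)·(256164) = 8135
Writing each c_i in base p = 13:
  c_1 = 13680 = 4·13^0 + 12·13^1 + 2·13^2 + 6·13^3
  c_2 = 1190 = 7·13^0 + 0·13^1 + 7·13^2
  c_3 = 19448 = 0·13^0 + 1·13^1 + 11·13^2 + 8·13^3
  c_4 = 9846 = 5·13^0 + 3·13^1 + 6·13^2 + 4·13^3
  c_5 = 8135 = 10·13^0 + 1·13^1 + 9·13^2 + 3·13^3
p-restricted factor λ_0 = (4, 7, 0, 5, 10)
p-restricted factor λ_1 = (12, 0, 1, 3, 1)
p-restricted factor λ_2 = (2, 7, 11, 6, 9)
p-restricted factor λ_3 = (6, 0, 8, 4, 3)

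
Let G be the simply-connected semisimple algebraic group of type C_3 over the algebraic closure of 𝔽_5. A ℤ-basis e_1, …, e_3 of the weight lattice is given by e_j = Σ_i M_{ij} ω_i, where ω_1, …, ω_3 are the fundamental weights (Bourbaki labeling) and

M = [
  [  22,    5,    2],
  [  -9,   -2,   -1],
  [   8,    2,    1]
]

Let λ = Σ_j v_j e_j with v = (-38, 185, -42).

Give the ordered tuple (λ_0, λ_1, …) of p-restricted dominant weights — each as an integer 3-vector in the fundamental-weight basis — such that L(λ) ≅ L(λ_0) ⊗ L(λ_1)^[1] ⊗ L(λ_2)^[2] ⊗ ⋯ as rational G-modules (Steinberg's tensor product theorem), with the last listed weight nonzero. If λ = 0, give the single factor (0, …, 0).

In the fundamental-weight basis, λ has coordinates c = M·v (v = (-38, 185, -42)):
  c_1 = (22)·(-38) + 5·185 + (2)·(-42) = 5
  c_2 = (-9)·(-38) + (-2)·(185) + (-1)·(-42) = 14
  c_3 = (8)·(-38) + 2·185 + (1)·(-42) = 24
Base-5 expansion of each c_i:
  c_1 = 5 = 0·5^0 + 1·5^1
  c_2 = 14 = 4·5^0 + 2·5^1
  c_3 = 24 = 4·5^0 + 4·5^1
λ_0 = (0, 4, 4)
λ_1 = (1, 2, 4)

((0, 4, 4), (1, 2, 4))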